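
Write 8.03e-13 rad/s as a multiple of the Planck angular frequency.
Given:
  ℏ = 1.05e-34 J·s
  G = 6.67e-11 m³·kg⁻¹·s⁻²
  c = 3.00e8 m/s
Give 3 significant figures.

Planck angular frequency: ω_P = √(c⁵/(ℏG)) = 1.86e43 rad/s.
8.03e-13 / 1.86e43 = 4.31e-56

4.31e-56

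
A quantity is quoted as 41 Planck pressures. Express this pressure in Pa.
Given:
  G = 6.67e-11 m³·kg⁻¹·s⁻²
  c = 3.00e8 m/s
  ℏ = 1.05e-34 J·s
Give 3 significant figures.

One Planck pressure: p_P = c⁷/(ℏG²) = 4.68e113 Pa.
41 × 4.68e113 Pa = 1.92e115 Pa

1.92e115 Pa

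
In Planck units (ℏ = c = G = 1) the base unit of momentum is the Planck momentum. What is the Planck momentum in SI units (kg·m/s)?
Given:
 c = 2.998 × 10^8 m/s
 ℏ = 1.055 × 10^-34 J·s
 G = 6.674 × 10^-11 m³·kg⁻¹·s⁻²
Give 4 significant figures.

p_P = √(ℏc³/G)
  = √(42.60)
  = 6.527 kg·m/s

6.527 kg·m/s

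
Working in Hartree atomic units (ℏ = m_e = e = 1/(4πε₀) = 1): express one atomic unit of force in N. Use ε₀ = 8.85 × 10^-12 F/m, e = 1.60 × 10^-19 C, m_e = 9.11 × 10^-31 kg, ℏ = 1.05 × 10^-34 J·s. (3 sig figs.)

8.33 × 10^-8 N

From ℏ = m_e = e = 1/(4πε₀) = 1 the force scale is F_au = E_h/a₀ = m_e²e⁶/((4πε₀)³ℏ⁴).
E_h = 4.38 × 10^-18 J
a₀ = 5.26 × 10^-11 m
E_h/a₀ = 8.33 × 10^-8 N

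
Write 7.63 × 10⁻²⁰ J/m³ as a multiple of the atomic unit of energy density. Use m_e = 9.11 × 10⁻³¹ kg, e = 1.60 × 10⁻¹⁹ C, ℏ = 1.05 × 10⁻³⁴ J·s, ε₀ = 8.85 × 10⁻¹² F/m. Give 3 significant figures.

2.53 × 10⁻³³

atomic unit of energy density: u_au = E_h/a₀³ = m_e⁴e¹⁰/((4πε₀)⁵ℏ⁸) = 3.01 × 10¹³ J/m³.
7.63 × 10⁻²⁰ / 3.01 × 10¹³ = 2.53 × 10⁻³³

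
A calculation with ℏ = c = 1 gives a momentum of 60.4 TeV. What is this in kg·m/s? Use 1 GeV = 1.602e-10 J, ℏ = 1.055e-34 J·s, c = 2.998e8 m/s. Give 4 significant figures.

3.228e-14 kg·m/s

Momentum is [E]/c; divide by c.
1 GeV → 1/c × (1 GeV in J) = 5.344e-19 kg·m/s.
Convert the energy scale: 60.4 TeV = 6.04e4 GeV.
Result: 6.04e4 × 5.344e-19 = 3.228e-14 kg·m/s.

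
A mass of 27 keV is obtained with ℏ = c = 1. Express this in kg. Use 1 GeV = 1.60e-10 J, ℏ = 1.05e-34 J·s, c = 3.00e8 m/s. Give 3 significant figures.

4.80e-32 kg

Mass is [E]/c²; divide by c².
1 GeV → 1/c² × (1 GeV in J) = 1.78e-27 kg.
Convert the energy scale: 27 keV = 2.70e-5 GeV.
Result: 2.70e-5 × 1.78e-27 = 4.80e-32 kg.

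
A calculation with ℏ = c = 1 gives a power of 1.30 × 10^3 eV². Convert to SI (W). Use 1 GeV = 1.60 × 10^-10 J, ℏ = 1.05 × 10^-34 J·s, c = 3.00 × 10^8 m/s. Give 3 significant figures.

Power is [E]/[T] = [E]²/ℏ.
1 GeV² → 1/ℏ × (1 GeV in J)² = 2.44 × 10^14 W.
Convert the energy scale: 1.30 × 10^3 eV² = 1.30 × 10^-15 GeV².
Result: 1.30 × 10^-15 × 2.44 × 10^14 = 0.317 W.

0.317 W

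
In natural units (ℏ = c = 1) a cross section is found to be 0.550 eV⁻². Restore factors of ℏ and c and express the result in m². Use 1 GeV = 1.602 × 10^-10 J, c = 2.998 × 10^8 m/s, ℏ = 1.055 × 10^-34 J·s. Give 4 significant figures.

2.144 × 10^-14 m²

Area is [L]² = [E]⁻²·(ℏc)²; restore (ℏc)².
1 GeV⁻² → (ℏc)² × (1 GeV in J)⁻² = 3.898 × 10^-32 m².
Convert the energy scale: 0.550 eV⁻² = 5.50 × 10^17 GeV⁻².
Result: 5.50 × 10^17 × 3.898 × 10^-32 = 2.144 × 10^-14 m².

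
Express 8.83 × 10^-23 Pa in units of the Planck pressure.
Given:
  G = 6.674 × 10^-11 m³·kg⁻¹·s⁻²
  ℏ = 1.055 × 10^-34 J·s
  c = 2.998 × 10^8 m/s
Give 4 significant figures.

Planck pressure: p_P = c⁷/(ℏG²) = 4.632 × 10^113 Pa.
8.83 × 10^-23 / 4.632 × 10^113 = 1.906 × 10^-136

1.906 × 10^-136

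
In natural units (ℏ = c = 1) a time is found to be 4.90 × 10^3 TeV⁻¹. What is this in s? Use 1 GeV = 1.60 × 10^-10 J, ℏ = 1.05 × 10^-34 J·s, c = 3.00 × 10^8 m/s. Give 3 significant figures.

3.22 × 10^-24 s

A time is [E]⁻¹ in ℏ=c=1; restore one factor of ℏ.
1 GeV⁻¹ → ℏ × (1 GeV in J)⁻¹ = 6.56 × 10^-25 s.
Convert the energy scale: 4.90 × 10^3 TeV⁻¹ = 4.90 GeV⁻¹.
Result: 4.90 × 6.56 × 10^-25 = 3.22 × 10^-24 s.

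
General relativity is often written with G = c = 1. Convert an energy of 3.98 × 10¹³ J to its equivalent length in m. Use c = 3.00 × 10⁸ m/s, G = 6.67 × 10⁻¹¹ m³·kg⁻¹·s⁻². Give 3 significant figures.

Energy → length via G/c⁴.
3.98 × 10¹³ J × (G/c⁴) = 3.28 × 10⁻³¹ m

3.28 × 10⁻³¹ m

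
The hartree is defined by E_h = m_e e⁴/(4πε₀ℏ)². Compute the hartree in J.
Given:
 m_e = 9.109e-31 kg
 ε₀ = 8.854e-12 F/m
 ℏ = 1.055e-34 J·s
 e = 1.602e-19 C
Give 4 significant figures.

4.354e-18 J

E_h = m_e e⁴/(4πε₀ℏ)²
  = 6.000e-106 / 1.378e-88
  = 4.354e-18 J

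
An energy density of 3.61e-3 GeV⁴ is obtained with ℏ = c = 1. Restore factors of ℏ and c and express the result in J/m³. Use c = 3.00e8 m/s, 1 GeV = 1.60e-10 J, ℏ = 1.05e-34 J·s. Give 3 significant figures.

[E]/[L]³ = [E]⁴/(ℏc)³; restore (ℏc)⁻³.
1 GeV⁴ → 1/(ℏc)³ × (1 GeV in J)⁴ = 2.10e37 J/m³.
Result: 3.61e-3 × 2.10e37 = 7.57e34 J/m³.

7.57e34 J/m³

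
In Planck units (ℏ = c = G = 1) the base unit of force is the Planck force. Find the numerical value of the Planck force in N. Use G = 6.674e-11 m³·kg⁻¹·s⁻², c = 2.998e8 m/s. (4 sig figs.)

F_P = c⁴/G
  = 8.078e33 / 6.674e-11
  = 1.210e44 N

1.210e44 N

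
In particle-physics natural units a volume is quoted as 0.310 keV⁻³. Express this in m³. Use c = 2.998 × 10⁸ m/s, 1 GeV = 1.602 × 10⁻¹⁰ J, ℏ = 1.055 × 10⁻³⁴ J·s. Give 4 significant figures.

Volume is [L]³ = [E]⁻³·(ℏc)³.
1 GeV⁻³ → (ℏc)³ × (1 GeV in J)⁻³ = 7.696 × 10⁻⁴⁸ m³.
Convert the energy scale: 0.310 keV⁻³ = 3.10 × 10¹⁷ GeV⁻³.
Result: 3.10 × 10¹⁷ × 7.696 × 10⁻⁴⁸ = 2.386 × 10⁻³⁰ m³.

2.386 × 10⁻³⁰ m³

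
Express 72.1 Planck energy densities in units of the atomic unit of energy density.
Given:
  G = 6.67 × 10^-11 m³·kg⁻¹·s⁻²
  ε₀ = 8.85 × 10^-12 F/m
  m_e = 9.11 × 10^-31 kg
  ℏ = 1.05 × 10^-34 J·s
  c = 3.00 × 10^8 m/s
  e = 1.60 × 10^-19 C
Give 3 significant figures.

Planck energy density: u_P = c⁷/(ℏG²) = 4.68 × 10^113 J/m³
atomic unit of energy density: u_au = E_h/a₀³ = m_e⁴e¹⁰/((4πε₀)⁵ℏ⁸) = 3.01 × 10^13 J/m³
72.1 × 4.68 × 10^113 / 3.01 × 10^13 = 1.12 × 10^102

1.12 × 10^102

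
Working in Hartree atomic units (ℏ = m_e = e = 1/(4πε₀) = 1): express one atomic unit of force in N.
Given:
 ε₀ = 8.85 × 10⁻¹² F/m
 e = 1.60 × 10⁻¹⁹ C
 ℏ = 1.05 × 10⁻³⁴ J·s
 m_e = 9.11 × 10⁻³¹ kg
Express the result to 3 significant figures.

8.33 × 10⁻⁸ N

From ℏ = m_e = e = 1/(4πε₀) = 1 the force scale is F_au = E_h/a₀ = m_e²e⁶/((4πε₀)³ℏ⁴).
E_h = 4.38 × 10⁻¹⁸ J
a₀ = 5.26 × 10⁻¹¹ m
E_h/a₀ = 8.33 × 10⁻⁸ N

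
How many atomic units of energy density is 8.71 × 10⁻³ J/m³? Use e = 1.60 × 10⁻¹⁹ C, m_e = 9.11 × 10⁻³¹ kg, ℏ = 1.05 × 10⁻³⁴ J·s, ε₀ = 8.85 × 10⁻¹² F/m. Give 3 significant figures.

atomic unit of energy density: u_au = E_h/a₀³ = m_e⁴e¹⁰/((4πε₀)⁵ℏ⁸) = 3.01 × 10¹³ J/m³.
8.71 × 10⁻³ / 3.01 × 10¹³ = 2.89 × 10⁻¹⁶

2.89 × 10⁻¹⁶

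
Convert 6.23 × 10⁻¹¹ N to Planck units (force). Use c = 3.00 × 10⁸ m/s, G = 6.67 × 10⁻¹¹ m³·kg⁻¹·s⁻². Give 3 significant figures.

5.13 × 10⁻⁵⁵

Planck force: F_P = c⁴/G = 1.21 × 10⁴⁴ N.
6.23 × 10⁻¹¹ / 1.21 × 10⁴⁴ = 5.13 × 10⁻⁵⁵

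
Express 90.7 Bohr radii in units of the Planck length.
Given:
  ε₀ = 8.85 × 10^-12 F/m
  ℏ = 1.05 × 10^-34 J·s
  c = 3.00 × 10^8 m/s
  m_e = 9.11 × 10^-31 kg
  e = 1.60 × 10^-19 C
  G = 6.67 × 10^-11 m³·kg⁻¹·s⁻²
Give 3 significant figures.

2.96 × 10^26

Bohr radius: a₀ = 4πε₀ℏ²/(m_e e²) = 5.26 × 10^-11 m
Planck length: ℓ_P = √(ℏG/c³) = 1.61 × 10^-35 m
90.7 × 5.26 × 10^-11 / 1.61 × 10^-35 = 2.96 × 10^26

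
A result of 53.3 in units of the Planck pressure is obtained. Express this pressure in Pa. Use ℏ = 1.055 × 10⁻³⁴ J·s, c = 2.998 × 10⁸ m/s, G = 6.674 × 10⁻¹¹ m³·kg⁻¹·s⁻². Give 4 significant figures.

One Planck pressure: p_P = c⁷/(ℏG²) = 4.632 × 10¹¹³ Pa.
53.3 × 4.632 × 10¹¹³ Pa = 2.469 × 10¹¹⁵ Pa

2.469 × 10¹¹⁵ Pa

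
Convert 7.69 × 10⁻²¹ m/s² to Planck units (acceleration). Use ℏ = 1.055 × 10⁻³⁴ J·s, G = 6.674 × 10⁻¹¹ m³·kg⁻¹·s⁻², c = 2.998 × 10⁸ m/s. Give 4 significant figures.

Planck acceleration: a_P = √(c⁷/(ℏG)) = 5.560 × 10⁵¹ m/s².
7.69 × 10⁻²¹ / 5.560 × 10⁵¹ = 1.383 × 10⁻⁷²

1.383 × 10⁻⁷²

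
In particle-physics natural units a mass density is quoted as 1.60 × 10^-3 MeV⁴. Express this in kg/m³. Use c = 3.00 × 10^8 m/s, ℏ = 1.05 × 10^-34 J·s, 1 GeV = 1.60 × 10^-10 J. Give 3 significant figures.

Mass density is [E]/(c²[L]³) = [E]⁴/(ℏ³c⁵).
1 GeV⁴ → 1/(ℏ³c⁵) × (1 GeV in J)⁴ = 2.33 × 10^20 kg/m³.
Convert the energy scale: 1.60 × 10^-3 MeV⁴ = 1.60 × 10^-15 GeV⁴.
Result: 1.60 × 10^-15 × 2.33 × 10^20 = 3.73 × 10^5 kg/m³.

3.73 × 10^5 kg/m³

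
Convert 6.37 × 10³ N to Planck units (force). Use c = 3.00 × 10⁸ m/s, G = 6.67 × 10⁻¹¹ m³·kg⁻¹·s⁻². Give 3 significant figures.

Planck force: F_P = c⁴/G = 1.21 × 10⁴⁴ N.
6.37 × 10³ / 1.21 × 10⁴⁴ = 5.25 × 10⁻⁴¹

5.25 × 10⁻⁴¹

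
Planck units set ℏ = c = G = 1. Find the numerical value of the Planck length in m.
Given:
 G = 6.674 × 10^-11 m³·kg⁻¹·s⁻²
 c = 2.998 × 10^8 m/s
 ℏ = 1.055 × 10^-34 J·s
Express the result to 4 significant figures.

From ℏ = c = G = 1 the length scale is ℓ_P = √(ℏG/c³).
  = √(2.613 × 10^-70)
  = 1.616 × 10^-35 m

1.616 × 10^-35 m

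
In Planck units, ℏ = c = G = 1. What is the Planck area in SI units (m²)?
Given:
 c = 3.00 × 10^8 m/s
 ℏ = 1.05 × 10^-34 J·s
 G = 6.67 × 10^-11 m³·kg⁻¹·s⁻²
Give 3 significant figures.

2.59 × 10^-70 m²

The unique combination of the constants set to 1 with dimensions of area is A_P = ℏG/c³.
  = 7.00 × 10^-45 / 2.70 × 10^25
  = 2.59 × 10^-70 m²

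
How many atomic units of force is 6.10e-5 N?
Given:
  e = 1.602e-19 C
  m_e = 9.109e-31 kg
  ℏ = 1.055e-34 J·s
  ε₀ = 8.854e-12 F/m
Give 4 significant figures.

742.1

atomic unit of force: F_au = E_h/a₀ = m_e²e⁶/((4πε₀)³ℏ⁴) = 8.220e-8 N.
6.10e-5 / 8.220e-8 = 742.1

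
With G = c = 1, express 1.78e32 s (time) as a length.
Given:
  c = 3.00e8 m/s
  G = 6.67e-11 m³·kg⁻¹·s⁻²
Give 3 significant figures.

Time → length via c.
1.78e32 s × (c) = 5.34e40 m

5.34e40 m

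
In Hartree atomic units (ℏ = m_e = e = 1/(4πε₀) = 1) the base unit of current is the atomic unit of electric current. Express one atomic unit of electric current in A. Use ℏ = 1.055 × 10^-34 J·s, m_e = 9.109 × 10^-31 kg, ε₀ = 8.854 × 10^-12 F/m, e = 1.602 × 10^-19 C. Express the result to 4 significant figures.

I_au = e E_h/ℏ = m_e e⁵/((4πε₀)²ℏ³)
E_h = 4.354 × 10^-18 J
e·E_h/ℏ = 6.612 × 10^-3 A

6.612 × 10^-3 A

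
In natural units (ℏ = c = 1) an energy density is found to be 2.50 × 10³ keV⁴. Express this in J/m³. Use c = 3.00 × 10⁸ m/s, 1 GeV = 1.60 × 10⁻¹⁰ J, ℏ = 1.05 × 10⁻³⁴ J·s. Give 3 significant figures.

[E]/[L]³ = [E]⁴/(ℏc)³; restore (ℏc)⁻³.
1 GeV⁴ → 1/(ℏc)³ × (1 GeV in J)⁴ = 2.10 × 10³⁷ J/m³.
Convert the energy scale: 2.50 × 10³ keV⁴ = 2.50 × 10⁻²¹ GeV⁴.
Result: 2.50 × 10⁻²¹ × 2.10 × 10³⁷ = 5.24 × 10¹⁶ J/m³.

5.24 × 10¹⁶ J/m³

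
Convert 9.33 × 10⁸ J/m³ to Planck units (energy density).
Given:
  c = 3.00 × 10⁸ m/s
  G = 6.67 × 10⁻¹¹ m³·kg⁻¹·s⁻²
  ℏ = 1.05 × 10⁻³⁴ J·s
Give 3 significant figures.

Planck energy density: u_P = c⁷/(ℏG²) = 4.68 × 10¹¹³ J/m³.
9.33 × 10⁸ / 4.68 × 10¹¹³ = 1.99 × 10⁻¹⁰⁵

1.99 × 10⁻¹⁰⁵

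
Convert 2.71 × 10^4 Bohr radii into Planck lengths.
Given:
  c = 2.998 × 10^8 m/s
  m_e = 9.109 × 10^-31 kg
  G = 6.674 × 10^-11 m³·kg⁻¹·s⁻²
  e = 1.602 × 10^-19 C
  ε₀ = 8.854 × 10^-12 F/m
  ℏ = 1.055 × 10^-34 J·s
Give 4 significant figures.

Bohr radius: a₀ = 4πε₀ℏ²/(m_e e²) = 5.297 × 10^-11 m
Planck length: ℓ_P = √(ℏG/c³) = 1.616 × 10^-35 m
2.71 × 10^4 × 5.297 × 10^-11 / 1.616 × 10^-35 = 8.881 × 10^28

8.881 × 10^28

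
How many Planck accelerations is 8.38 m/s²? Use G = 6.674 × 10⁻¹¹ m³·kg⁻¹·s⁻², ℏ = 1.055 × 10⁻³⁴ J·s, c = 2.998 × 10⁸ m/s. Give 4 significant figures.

1.507 × 10⁻⁵¹

Planck acceleration: a_P = √(c⁷/(ℏG)) = 5.560 × 10⁵¹ m/s².
8.38 / 5.560 × 10⁵¹ = 1.507 × 10⁻⁵¹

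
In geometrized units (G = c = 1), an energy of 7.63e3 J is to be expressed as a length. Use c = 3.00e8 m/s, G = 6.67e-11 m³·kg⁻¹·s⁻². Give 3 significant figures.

Energy → length via G/c⁴.
7.63e3 J × (G/c⁴) = 6.28e-41 m

6.28e-41 m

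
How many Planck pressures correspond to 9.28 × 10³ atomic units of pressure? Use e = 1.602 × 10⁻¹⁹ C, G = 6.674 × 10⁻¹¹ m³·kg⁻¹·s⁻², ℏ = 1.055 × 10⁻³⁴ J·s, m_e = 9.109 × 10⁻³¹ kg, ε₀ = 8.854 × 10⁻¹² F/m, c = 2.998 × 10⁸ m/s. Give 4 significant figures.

5.868 × 10⁻⁹⁷

atomic unit of pressure: P_au = E_h/a₀³ = m_e⁴e¹⁰/((4πε₀)⁵ℏ⁸) = 2.929 × 10¹³ Pa
Planck pressure: p_P = c⁷/(ℏG²) = 4.632 × 10¹¹³ Pa
9.28 × 10³ × 2.929 × 10¹³ / 4.632 × 10¹¹³ = 5.868 × 10⁻⁹⁷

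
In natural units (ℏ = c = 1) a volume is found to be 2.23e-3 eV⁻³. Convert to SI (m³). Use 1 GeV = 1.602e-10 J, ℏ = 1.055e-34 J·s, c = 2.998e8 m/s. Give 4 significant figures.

1.716e-23 m³

Volume is [L]³ = [E]⁻³·(ℏc)³.
1 GeV⁻³ → (ℏc)³ × (1 GeV in J)⁻³ = 7.696e-48 m³.
Convert the energy scale: 2.23e-3 eV⁻³ = 2.23e24 GeV⁻³.
Result: 2.23e24 × 7.696e-48 = 1.716e-23 m³.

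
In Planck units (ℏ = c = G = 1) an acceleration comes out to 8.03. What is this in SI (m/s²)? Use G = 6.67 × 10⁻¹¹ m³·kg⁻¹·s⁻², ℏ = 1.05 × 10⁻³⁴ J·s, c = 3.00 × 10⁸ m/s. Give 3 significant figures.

4.49 × 10⁵² m/s²

One Planck acceleration: a_P = √(c⁷/(ℏG)) = 5.59 × 10⁵¹ m/s².
8.03 × 5.59 × 10⁵¹ m/s² = 4.49 × 10⁵² m/s²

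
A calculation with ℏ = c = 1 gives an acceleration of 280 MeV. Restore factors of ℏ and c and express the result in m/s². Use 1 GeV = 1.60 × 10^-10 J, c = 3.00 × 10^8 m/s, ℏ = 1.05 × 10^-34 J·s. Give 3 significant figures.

Acceleration is [L]/[T]² = c·[E]/ℏ.
1 GeV → c/ℏ × (1 GeV in J) = 4.57 × 10^32 m/s².
Convert the energy scale: 280 MeV = 0.280 GeV.
Result: 0.280 × 4.57 × 10^32 = 1.28 × 10^32 m/s².

1.28 × 10^32 m/s²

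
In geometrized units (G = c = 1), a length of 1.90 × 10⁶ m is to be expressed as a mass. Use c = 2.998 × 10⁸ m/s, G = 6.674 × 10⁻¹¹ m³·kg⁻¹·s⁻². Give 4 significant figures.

2.559 × 10³³ kg

Length → mass via c²/G.
1.90 × 10⁶ m × (c²/G) = 2.559 × 10³³ kg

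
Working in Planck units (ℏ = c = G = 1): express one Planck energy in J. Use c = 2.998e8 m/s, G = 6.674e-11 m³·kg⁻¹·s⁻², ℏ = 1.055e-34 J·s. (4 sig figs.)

1.957e9 J

The unique combination of the constants set to 1 with dimensions of energy is E_P = √(ℏc⁵/G).
  = √(3.828e18)
  = 1.957e9 J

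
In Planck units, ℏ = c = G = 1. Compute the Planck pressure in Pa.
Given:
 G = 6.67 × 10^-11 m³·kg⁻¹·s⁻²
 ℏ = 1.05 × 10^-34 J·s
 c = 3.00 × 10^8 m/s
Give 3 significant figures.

The unique combination of the constants set to 1 with dimensions of pressure is p_P = c⁷/(ℏG²).
  = 2.19 × 10^59 / 4.67 × 10^-55
  = 4.68 × 10^113 Pa

4.68 × 10^113 Pa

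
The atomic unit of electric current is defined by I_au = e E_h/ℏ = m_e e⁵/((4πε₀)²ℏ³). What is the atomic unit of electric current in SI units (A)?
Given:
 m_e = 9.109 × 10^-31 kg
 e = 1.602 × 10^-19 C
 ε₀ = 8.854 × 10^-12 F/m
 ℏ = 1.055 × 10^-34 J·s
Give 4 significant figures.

6.612 × 10^-3 A

I_au = e E_h/ℏ = m_e e⁵/((4πε₀)²ℏ³)
E_h = 4.354 × 10^-18 J
e·E_h/ℏ = 6.612 × 10^-3 A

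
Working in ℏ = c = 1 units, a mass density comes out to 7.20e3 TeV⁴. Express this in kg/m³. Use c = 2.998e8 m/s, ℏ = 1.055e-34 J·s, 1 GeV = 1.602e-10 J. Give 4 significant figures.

1.668e36 kg/m³

Mass density is [E]/(c²[L]³) = [E]⁴/(ℏ³c⁵).
1 GeV⁴ → 1/(ℏ³c⁵) × (1 GeV in J)⁴ = 2.316e20 kg/m³.
Convert the energy scale: 7.20e3 TeV⁴ = 7.20e15 GeV⁴.
Result: 7.20e15 × 2.316e20 = 1.668e36 kg/m³.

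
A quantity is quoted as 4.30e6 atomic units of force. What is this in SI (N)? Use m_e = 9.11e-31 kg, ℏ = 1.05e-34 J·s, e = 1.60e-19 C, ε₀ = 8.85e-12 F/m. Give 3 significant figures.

One atomic unit of force: F_au = E_h/a₀ = m_e²e⁶/((4πε₀)³ℏ⁴) = 8.33e-8 N.
4.30e6 × 8.33e-8 N = 0.358 N

0.358 N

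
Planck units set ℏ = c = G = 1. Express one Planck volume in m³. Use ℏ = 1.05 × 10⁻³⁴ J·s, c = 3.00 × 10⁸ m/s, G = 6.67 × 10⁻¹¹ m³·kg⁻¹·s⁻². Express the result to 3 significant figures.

4.18 × 10⁻¹⁰⁵ m³

From ℏ = c = G = 1 the volume scale is V_P = (ℏG/c³)^(3/2).
  = √(1.75 × 10⁻²⁰⁹)
  = 4.18 × 10⁻¹⁰⁵ m³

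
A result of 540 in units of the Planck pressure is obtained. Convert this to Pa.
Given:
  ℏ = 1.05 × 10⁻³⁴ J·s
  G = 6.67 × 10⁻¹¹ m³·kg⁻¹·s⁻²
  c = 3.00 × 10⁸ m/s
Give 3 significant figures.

2.53 × 10¹¹⁶ Pa

One Planck pressure: p_P = c⁷/(ℏG²) = 4.68 × 10¹¹³ Pa.
540 × 4.68 × 10¹¹³ Pa = 2.53 × 10¹¹⁶ Pa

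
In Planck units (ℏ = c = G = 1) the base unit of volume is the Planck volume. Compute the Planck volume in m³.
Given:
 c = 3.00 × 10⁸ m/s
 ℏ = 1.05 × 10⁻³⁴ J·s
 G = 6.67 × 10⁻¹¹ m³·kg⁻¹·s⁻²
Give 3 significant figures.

V_P = (ℏG/c³)^(3/2)
  = √(1.75 × 10⁻²⁰⁹)
  = 4.18 × 10⁻¹⁰⁵ m³

4.18 × 10⁻¹⁰⁵ m³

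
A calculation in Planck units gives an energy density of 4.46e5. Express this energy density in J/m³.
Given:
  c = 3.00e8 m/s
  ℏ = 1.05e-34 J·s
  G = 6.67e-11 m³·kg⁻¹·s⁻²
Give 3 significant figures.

2.09e119 J/m³

One Planck energy density: u_P = c⁷/(ℏG²) = 4.68e113 J/m³.
4.46e5 × 4.68e113 J/m³ = 2.09e119 J/m³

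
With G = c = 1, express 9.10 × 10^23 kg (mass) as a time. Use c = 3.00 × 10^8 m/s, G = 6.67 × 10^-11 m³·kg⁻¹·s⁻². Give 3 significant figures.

Mass → time via G/c³.
9.10 × 10^23 kg × (G/c³) = 2.25 × 10^-12 s

2.25 × 10^-12 s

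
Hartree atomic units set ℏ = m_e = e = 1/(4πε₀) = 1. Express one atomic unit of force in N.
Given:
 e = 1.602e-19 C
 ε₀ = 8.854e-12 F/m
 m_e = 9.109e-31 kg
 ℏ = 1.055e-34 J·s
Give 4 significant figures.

The unique combination of the constants set to 1 with dimensions of force is F_au = E_h/a₀ = m_e²e⁶/((4πε₀)³ℏ⁴).
E_h = 4.354e-18 J
a₀ = 5.297e-11 m
E_h/a₀ = 8.220e-8 N

8.220e-8 N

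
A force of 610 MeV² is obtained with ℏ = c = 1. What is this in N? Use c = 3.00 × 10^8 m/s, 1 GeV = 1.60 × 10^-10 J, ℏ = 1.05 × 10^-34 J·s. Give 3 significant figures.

Force is [E]/[L] = [E]²/(ℏc); restore (ℏc)⁻¹.
1 GeV² → 1/(ℏc) × (1 GeV in J)² = 8.13 × 10^5 N.
Convert the energy scale: 610 MeV² = 6.10 × 10^-4 GeV².
Result: 6.10 × 10^-4 × 8.13 × 10^5 = 496 N.

496 N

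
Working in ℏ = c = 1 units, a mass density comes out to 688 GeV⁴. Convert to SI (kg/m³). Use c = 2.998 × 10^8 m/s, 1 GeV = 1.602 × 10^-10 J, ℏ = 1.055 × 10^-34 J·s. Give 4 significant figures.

Mass density is [E]/(c²[L]³) = [E]⁴/(ℏ³c⁵).
1 GeV⁴ → 1/(ℏ³c⁵) × (1 GeV in J)⁴ = 2.316 × 10^20 kg/m³.
Result: 688 × 2.316 × 10^20 = 1.593 × 10^23 kg/m³.

1.593 × 10^23 kg/m³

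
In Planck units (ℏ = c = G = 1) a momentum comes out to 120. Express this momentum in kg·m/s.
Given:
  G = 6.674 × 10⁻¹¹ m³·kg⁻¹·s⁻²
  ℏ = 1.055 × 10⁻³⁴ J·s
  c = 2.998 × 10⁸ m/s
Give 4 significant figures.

One Planck momentum: p_P = √(ℏc³/G) = 6.527 kg·m/s.
120 × 6.527 kg·m/s = 783.2 kg·m/s

783.2 kg·m/s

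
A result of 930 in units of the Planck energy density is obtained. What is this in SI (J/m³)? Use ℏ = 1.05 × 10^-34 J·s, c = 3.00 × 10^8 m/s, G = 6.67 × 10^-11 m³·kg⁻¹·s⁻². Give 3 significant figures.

One Planck energy density: u_P = c⁷/(ℏG²) = 4.68 × 10^113 J/m³.
930 × 4.68 × 10^113 J/m³ = 4.35 × 10^116 J/m³

4.35 × 10^116 J/m³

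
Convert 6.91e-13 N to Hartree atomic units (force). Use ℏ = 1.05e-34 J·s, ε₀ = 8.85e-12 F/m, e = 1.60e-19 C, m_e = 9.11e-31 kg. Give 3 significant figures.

8.30e-6

atomic unit of force: F_au = E_h/a₀ = m_e²e⁶/((4πε₀)³ℏ⁴) = 8.33e-8 N.
6.91e-13 / 8.33e-8 = 8.30e-6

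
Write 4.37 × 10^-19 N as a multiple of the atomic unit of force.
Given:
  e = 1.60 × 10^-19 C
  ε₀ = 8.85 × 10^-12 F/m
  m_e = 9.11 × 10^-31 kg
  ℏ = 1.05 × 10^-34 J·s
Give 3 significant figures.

atomic unit of force: F_au = E_h/a₀ = m_e²e⁶/((4πε₀)³ℏ⁴) = 8.33 × 10^-8 N.
4.37 × 10^-19 / 8.33 × 10^-8 = 5.25 × 10^-12

5.25 × 10^-12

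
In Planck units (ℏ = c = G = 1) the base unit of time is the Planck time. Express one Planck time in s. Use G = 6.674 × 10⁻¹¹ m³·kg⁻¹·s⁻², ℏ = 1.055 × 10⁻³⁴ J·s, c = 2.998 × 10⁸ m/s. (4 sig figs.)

5.392 × 10⁻⁴⁴ s

t_P = √(ℏG/c⁵)
  = √(2.907 × 10⁻⁸⁷)
  = 5.392 × 10⁻⁴⁴ s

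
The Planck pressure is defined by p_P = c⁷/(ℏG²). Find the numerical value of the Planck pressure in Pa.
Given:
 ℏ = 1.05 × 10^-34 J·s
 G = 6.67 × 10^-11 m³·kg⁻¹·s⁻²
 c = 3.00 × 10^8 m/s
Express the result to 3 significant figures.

4.68 × 10^113 Pa

p_P = c⁷/(ℏG²)
  = 2.19 × 10^59 / 4.67 × 10^-55
  = 4.68 × 10^113 Pa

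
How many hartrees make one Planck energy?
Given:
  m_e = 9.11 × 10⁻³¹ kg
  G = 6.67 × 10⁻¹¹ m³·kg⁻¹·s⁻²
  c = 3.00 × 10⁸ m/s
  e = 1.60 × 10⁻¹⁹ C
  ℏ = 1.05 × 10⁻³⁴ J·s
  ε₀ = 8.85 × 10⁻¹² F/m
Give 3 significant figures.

Planck energy: E_P = √(ℏc⁵/G) = 1.96 × 10⁹ J
hartree: E_h = m_e e⁴/(4πε₀ℏ)² = 4.38 × 10⁻¹⁸ J
ratio = 1.96 × 10⁹ / 4.38 × 10⁻¹⁸ = 4.47 × 10²⁶

4.47 × 10²⁶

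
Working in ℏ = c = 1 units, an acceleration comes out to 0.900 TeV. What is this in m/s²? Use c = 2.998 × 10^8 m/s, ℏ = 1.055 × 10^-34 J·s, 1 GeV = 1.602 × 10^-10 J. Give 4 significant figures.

4.097 × 10^35 m/s²

Acceleration is [L]/[T]² = c·[E]/ℏ.
1 GeV → c/ℏ × (1 GeV in J) = 4.552 × 10^32 m/s².
Convert the energy scale: 0.900 TeV = 900 GeV.
Result: 900 × 4.552 × 10^32 = 4.097 × 10^35 m/s².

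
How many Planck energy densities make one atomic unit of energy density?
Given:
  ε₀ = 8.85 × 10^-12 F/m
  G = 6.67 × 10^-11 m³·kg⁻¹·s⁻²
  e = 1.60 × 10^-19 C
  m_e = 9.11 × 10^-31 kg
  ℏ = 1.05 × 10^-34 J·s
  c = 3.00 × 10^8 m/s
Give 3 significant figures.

6.44 × 10^-101

atomic unit of energy density: u_au = E_h/a₀³ = m_e⁴e¹⁰/((4πε₀)⁵ℏ⁸) = 3.01 × 10^13 J/m³
Planck energy density: u_P = c⁷/(ℏG²) = 4.68 × 10^113 J/m³
ratio = 3.01 × 10^13 / 4.68 × 10^113 = 6.44 × 10^-101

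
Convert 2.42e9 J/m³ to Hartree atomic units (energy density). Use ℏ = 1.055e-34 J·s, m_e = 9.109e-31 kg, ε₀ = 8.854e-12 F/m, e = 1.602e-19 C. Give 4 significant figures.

8.262e-5

atomic unit of energy density: u_au = E_h/a₀³ = m_e⁴e¹⁰/((4πε₀)⁵ℏ⁸) = 2.929e13 J/m³.
2.42e9 / 2.929e13 = 8.262e-5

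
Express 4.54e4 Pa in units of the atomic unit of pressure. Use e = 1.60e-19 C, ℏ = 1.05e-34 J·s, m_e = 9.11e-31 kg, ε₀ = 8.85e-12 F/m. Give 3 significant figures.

1.51e-9

atomic unit of pressure: P_au = E_h/a₀³ = m_e⁴e¹⁰/((4πε₀)⁵ℏ⁸) = 3.01e13 Pa.
4.54e4 / 3.01e13 = 1.51e-9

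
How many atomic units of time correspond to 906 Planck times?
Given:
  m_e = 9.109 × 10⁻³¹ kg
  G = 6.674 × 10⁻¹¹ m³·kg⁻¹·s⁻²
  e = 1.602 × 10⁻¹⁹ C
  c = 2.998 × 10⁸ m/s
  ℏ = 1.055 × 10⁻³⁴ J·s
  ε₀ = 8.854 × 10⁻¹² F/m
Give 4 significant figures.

2.016 × 10⁻²⁴

Planck time: t_P = √(ℏG/c⁵) = 5.392 × 10⁻⁴⁴ s
atomic unit of time: τ_au = (4πε₀)²ℏ³/(m_e e⁴) = 2.423 × 10⁻¹⁷ s
906 × 5.392 × 10⁻⁴⁴ / 2.423 × 10⁻¹⁷ = 2.016 × 10⁻²⁴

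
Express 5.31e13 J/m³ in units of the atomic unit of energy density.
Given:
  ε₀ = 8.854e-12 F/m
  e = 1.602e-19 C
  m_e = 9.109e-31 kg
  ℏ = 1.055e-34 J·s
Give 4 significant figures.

atomic unit of energy density: u_au = E_h/a₀³ = m_e⁴e¹⁰/((4πε₀)⁵ℏ⁸) = 2.929e13 J/m³.
5.31e13 / 2.929e13 = 1.813

1.813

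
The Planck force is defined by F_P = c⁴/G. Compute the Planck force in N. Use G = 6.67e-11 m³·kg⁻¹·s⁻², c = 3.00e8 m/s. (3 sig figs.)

1.21e44 N

F_P = c⁴/G
  = 8.10e33 / 6.67e-11
  = 1.21e44 N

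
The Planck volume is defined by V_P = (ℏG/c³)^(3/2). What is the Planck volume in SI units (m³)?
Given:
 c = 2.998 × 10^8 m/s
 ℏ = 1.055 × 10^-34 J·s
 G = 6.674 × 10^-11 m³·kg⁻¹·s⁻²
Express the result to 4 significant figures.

4.224 × 10^-105 m³

V_P = (ℏG/c³)^(3/2)
  = √(1.784 × 10^-209)
  = 4.224 × 10^-105 m³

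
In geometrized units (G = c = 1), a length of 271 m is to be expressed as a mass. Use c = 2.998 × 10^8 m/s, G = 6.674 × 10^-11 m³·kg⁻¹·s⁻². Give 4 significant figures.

Length → mass via c²/G.
271 m × (c²/G) = 3.650 × 10^29 kg

3.650 × 10^29 kg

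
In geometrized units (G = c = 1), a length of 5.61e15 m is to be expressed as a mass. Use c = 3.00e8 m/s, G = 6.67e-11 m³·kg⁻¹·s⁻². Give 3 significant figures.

7.57e42 kg

Length → mass via c²/G.
5.61e15 m × (c²/G) = 7.57e42 kg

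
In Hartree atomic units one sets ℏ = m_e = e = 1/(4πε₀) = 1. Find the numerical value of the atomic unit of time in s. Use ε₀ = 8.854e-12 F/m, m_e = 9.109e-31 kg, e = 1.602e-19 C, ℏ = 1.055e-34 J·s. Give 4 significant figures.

2.423e-17 s

τ_au = (4πε₀)²ℏ³/(m_e e⁴)
E_h = 4.354e-18 J
ℏ/E_h = 2.423e-17 s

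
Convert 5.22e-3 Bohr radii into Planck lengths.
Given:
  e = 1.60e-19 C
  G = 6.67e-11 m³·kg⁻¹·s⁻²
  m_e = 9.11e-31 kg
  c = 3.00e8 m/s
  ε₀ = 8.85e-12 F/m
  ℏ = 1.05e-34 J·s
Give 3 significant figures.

Bohr radius: a₀ = 4πε₀ℏ²/(m_e e²) = 5.26e-11 m
Planck length: ℓ_P = √(ℏG/c³) = 1.61e-35 m
5.22e-3 × 5.26e-11 / 1.61e-35 = 1.70e22

1.70e22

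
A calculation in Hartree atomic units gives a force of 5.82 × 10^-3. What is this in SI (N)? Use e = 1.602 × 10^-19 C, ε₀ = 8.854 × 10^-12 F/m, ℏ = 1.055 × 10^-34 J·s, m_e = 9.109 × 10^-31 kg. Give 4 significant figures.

One atomic unit of force: F_au = E_h/a₀ = m_e²e⁶/((4πε₀)³ℏ⁴) = 8.220 × 10^-8 N.
5.82 × 10^-3 × 8.220 × 10^-8 N = 4.784 × 10^-10 N

4.784 × 10^-10 N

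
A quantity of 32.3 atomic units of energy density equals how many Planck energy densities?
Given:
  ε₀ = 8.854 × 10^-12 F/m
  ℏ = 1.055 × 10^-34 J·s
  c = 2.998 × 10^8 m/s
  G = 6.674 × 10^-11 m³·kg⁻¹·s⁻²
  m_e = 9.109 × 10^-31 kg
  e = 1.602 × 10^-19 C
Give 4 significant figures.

atomic unit of energy density: u_au = E_h/a₀³ = m_e⁴e¹⁰/((4πε₀)⁵ℏ⁸) = 2.929 × 10^13 J/m³
Planck energy density: u_P = c⁷/(ℏG²) = 4.632 × 10^113 J/m³
32.3 × 2.929 × 10^13 / 4.632 × 10^113 = 2.042 × 10^-99

2.042 × 10^-99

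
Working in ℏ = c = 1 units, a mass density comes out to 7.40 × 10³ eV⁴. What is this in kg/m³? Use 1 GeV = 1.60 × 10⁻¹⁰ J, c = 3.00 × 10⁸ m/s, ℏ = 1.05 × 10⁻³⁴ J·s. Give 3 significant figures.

Mass density is [E]/(c²[L]³) = [E]⁴/(ℏ³c⁵).
1 GeV⁴ → 1/(ℏ³c⁵) × (1 GeV in J)⁴ = 2.33 × 10²⁰ kg/m³.
Convert the energy scale: 7.40 × 10³ eV⁴ = 7.40 × 10⁻³³ GeV⁴.
Result: 7.40 × 10⁻³³ × 2.33 × 10²⁰ = 1.72 × 10⁻¹² kg/m³.

1.72 × 10⁻¹² kg/m³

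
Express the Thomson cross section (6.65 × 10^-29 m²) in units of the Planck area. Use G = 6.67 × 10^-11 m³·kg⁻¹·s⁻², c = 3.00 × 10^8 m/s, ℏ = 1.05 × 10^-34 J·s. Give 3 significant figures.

Planck area: A_P = ℏG/c³ = 2.59 × 10^-70 m².
6.65 × 10^-29 / 2.59 × 10^-70 = 2.56 × 10^41

2.56 × 10^41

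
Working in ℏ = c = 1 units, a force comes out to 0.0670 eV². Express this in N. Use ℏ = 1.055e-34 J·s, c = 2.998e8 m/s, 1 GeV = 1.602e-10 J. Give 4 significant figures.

5.436e-14 N

Force is [E]/[L] = [E]²/(ℏc); restore (ℏc)⁻¹.
1 GeV² → 1/(ℏc) × (1 GeV in J)² = 8.114e5 N.
Convert the energy scale: 0.0670 eV² = 6.70e-20 GeV².
Result: 6.70e-20 × 8.114e5 = 5.436e-14 N.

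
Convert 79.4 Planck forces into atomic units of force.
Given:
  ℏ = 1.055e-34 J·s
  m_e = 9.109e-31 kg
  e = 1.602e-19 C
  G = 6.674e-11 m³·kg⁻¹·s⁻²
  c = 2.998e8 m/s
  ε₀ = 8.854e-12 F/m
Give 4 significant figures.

1.169e53

Planck force: F_P = c⁴/G = 1.210e44 N
atomic unit of force: F_au = E_h/a₀ = m_e²e⁶/((4πε₀)³ℏ⁴) = 8.220e-8 N
79.4 × 1.210e44 / 8.220e-8 = 1.169e53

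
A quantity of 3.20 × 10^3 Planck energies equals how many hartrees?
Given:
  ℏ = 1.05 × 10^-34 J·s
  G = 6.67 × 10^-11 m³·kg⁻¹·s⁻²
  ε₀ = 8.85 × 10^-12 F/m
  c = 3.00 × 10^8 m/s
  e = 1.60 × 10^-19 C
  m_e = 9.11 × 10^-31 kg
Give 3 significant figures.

Planck energy: E_P = √(ℏc⁵/G) = 1.96 × 10^9 J
hartree: E_h = m_e e⁴/(4πε₀ℏ)² = 4.38 × 10^-18 J
3.20 × 10^3 × 1.96 × 10^9 / 4.38 × 10^-18 = 1.43 × 10^30

1.43 × 10^30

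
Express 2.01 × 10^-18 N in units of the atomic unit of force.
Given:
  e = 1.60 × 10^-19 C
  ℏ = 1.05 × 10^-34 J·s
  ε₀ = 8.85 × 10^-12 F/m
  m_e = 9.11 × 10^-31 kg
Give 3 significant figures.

2.41 × 10^-11

atomic unit of force: F_au = E_h/a₀ = m_e²e⁶/((4πε₀)³ℏ⁴) = 8.33 × 10^-8 N.
2.01 × 10^-18 / 8.33 × 10^-8 = 2.41 × 10^-11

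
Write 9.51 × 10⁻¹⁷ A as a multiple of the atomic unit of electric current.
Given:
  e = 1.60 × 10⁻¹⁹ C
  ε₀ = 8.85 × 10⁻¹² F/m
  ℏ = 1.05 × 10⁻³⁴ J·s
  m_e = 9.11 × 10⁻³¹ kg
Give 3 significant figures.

atomic unit of electric current: I_au = e E_h/ℏ = m_e e⁵/((4πε₀)²ℏ³) = 6.67 × 10⁻³ A.
9.51 × 10⁻¹⁷ / 6.67 × 10⁻³ = 1.43 × 10⁻¹⁴

1.43 × 10⁻¹⁴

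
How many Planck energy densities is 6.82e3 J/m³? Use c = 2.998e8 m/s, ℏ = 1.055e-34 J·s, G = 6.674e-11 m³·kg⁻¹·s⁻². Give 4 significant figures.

Planck energy density: u_P = c⁷/(ℏG²) = 4.632e113 J/m³.
6.82e3 / 4.632e113 = 1.472e-110

1.472e-110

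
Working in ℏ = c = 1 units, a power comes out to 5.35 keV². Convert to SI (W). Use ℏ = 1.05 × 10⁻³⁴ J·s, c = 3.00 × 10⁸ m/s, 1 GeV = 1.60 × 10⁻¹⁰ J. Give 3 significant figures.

1.30 × 10³ W

Power is [E]/[T] = [E]²/ℏ.
1 GeV² → 1/ℏ × (1 GeV in J)² = 2.44 × 10¹⁴ W.
Convert the energy scale: 5.35 keV² = 5.35 × 10⁻¹² GeV².
Result: 5.35 × 10⁻¹² × 2.44 × 10¹⁴ = 1.30 × 10³ W.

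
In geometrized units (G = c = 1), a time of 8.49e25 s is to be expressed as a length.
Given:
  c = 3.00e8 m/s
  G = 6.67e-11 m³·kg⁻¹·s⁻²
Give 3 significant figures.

Time → length via c.
8.49e25 s × (c) = 2.55e34 m

2.55e34 m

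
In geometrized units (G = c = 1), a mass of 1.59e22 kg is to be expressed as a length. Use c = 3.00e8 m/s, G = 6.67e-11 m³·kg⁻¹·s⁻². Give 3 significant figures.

1.18e-5 m

In G = c = 1 units mass has dimensions of length; the conversion factor is G/c².
1.59e22 kg × (G/c²) = 1.18e-5 m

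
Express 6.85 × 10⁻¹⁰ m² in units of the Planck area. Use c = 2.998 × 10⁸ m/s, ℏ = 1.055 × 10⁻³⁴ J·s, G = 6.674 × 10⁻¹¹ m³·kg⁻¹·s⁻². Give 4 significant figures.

2.621 × 10⁶⁰

Planck area: A_P = ℏG/c³ = 2.613 × 10⁻⁷⁰ m².
6.85 × 10⁻¹⁰ / 2.613 × 10⁻⁷⁰ = 2.621 × 10⁶⁰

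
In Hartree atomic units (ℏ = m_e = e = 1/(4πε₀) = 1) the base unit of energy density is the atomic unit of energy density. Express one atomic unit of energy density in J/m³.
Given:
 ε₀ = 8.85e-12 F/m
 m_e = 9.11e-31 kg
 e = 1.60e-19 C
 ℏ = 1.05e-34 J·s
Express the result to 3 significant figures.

3.01e13 J/m³

u_au = E_h/a₀³ = m_e⁴e¹⁰/((4πε₀)⁵ℏ⁸)
E_h = 4.38e-18 J
a₀ = 5.26e-11 m
E_h/a₀³ = 3.01e13 J/m³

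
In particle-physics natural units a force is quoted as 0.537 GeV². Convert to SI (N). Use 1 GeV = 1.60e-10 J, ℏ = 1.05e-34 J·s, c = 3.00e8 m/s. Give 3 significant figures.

4.36e5 N

Force is [E]/[L] = [E]²/(ℏc); restore (ℏc)⁻¹.
1 GeV² → 1/(ℏc) × (1 GeV in J)² = 8.13e5 N.
Result: 0.537 × 8.13e5 = 4.36e5 N.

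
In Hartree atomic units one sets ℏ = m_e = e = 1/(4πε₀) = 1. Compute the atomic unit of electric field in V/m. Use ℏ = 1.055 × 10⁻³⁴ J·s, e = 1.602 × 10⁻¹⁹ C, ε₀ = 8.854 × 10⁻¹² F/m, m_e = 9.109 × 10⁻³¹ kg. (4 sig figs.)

E_au = E_h/(e a₀) = m_e²e⁵/((4πε₀)³ℏ⁴)
E_h = 4.354 × 10⁻¹⁸ J
a₀ = 5.297 × 10⁻¹¹ m
E_h/(e·a₀) = 5.131 × 10¹¹ V/m

5.131 × 10¹¹ V/m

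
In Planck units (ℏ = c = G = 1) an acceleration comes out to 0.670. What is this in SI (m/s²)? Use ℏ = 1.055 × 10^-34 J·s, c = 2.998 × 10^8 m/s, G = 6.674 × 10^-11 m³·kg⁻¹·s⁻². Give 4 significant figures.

One Planck acceleration: a_P = √(c⁷/(ℏG)) = 5.560 × 10^51 m/s².
0.670 × 5.560 × 10^51 m/s² = 3.725 × 10^51 m/s²

3.725 × 10^51 m/s²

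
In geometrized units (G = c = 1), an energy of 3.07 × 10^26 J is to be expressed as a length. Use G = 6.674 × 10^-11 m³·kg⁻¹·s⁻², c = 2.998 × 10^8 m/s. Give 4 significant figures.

Energy → length via G/c⁴.
3.07 × 10^26 J × (G/c⁴) = 2.536 × 10^-18 m

2.536 × 10^-18 m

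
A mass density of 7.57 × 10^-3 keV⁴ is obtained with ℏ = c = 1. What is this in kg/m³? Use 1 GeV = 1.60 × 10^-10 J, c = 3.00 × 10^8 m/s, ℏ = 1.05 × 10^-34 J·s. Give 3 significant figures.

Mass density is [E]/(c²[L]³) = [E]⁴/(ℏ³c⁵).
1 GeV⁴ → 1/(ℏ³c⁵) × (1 GeV in J)⁴ = 2.33 × 10^20 kg/m³.
Convert the energy scale: 7.57 × 10^-3 keV⁴ = 7.57 × 10^-27 GeV⁴.
Result: 7.57 × 10^-27 × 2.33 × 10^20 = 1.76 × 10^-6 kg/m³.

1.76 × 10^-6 kg/m³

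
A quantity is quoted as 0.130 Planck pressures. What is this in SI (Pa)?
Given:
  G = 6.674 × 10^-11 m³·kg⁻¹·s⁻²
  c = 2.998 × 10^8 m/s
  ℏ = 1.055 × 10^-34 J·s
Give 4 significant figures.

One Planck pressure: p_P = c⁷/(ℏG²) = 4.632 × 10^113 Pa.
0.130 × 4.632 × 10^113 Pa = 6.022 × 10^112 Pa

6.022 × 10^112 Pa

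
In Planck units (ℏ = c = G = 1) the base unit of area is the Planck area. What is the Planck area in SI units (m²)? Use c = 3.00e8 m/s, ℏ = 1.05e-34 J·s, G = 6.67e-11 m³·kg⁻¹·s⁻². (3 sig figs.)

2.59e-70 m²

A_P = ℏG/c³
  = 7.00e-45 / 2.70e25
  = 2.59e-70 m²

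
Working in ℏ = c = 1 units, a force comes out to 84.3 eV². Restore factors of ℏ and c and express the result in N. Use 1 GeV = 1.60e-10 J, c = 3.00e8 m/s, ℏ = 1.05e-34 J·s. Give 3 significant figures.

6.85e-11 N

Force is [E]/[L] = [E]²/(ℏc); restore (ℏc)⁻¹.
1 GeV² → 1/(ℏc) × (1 GeV in J)² = 8.13e5 N.
Convert the energy scale: 84.3 eV² = 8.43e-17 GeV².
Result: 8.43e-17 × 8.13e5 = 6.85e-11 N.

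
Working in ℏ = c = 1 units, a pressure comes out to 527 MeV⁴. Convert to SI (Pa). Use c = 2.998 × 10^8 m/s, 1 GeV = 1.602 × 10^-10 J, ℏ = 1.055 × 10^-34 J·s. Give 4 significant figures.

Pressure is [E]/[L]³ = [E]⁴/(ℏc)³.
1 GeV⁴ → 1/(ℏc)³ × (1 GeV in J)⁴ = 2.082 × 10^37 Pa.
Convert the energy scale: 527 MeV⁴ = 5.27 × 10^-10 GeV⁴.
Result: 5.27 × 10^-10 × 2.082 × 10^37 = 1.097 × 10^28 Pa.

1.097 × 10^28 Pa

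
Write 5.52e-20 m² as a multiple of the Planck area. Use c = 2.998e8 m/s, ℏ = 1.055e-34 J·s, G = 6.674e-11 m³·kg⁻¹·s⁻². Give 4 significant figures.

Planck area: A_P = ℏG/c³ = 2.613e-70 m².
5.52e-20 / 2.613e-70 = 2.112e50

2.112e50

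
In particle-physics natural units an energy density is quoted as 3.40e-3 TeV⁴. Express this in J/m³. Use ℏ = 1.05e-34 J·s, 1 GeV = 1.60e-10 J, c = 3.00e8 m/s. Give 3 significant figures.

[E]/[L]³ = [E]⁴/(ℏc)³; restore (ℏc)⁻³.
1 GeV⁴ → 1/(ℏc)³ × (1 GeV in J)⁴ = 2.10e37 J/m³.
Convert the energy scale: 3.40e-3 TeV⁴ = 3.40e9 GeV⁴.
Result: 3.40e9 × 2.10e37 = 7.13e46 J/m³.

7.13e46 J/m³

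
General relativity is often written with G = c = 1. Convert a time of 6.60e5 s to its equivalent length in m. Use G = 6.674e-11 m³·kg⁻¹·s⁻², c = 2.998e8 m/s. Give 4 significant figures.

1.979e14 m

Time → length via c.
6.60e5 s × (c) = 1.979e14 m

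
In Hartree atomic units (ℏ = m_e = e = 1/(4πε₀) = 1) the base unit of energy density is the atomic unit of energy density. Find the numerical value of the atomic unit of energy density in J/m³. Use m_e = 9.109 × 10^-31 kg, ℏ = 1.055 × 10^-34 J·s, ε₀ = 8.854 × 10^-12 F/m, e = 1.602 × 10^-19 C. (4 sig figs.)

u_au = E_h/a₀³ = m_e⁴e¹⁰/((4πε₀)⁵ℏ⁸)
E_h = 4.354 × 10^-18 J
a₀ = 5.297 × 10^-11 m
E_h/a₀³ = 2.929 × 10^13 J/m³

2.929 × 10^13 J/m³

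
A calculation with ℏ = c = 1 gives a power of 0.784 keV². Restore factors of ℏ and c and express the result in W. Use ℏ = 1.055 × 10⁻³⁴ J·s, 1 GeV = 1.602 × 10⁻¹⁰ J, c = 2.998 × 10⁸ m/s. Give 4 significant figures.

190.7 W

Power is [E]/[T] = [E]²/ℏ.
1 GeV² → 1/ℏ × (1 GeV in J)² = 2.433 × 10¹⁴ W.
Convert the energy scale: 0.784 keV² = 7.84 × 10⁻¹³ GeV².
Result: 7.84 × 10⁻¹³ × 2.433 × 10¹⁴ = 190.7 W.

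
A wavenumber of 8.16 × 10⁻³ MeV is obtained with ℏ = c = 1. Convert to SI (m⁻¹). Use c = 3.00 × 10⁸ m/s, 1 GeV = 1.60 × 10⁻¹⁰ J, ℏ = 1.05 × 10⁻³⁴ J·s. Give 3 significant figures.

Inverse length is [E]/(ℏc).
1 GeV → 1/(ℏc) × (1 GeV in J) = 5.08 × 10¹⁵ m⁻¹.
Convert the energy scale: 8.16 × 10⁻³ MeV = 8.16 × 10⁻⁶ GeV.
Result: 8.16 × 10⁻⁶ × 5.08 × 10¹⁵ = 4.14 × 10¹⁰ m⁻¹.

4.14 × 10¹⁰ m⁻¹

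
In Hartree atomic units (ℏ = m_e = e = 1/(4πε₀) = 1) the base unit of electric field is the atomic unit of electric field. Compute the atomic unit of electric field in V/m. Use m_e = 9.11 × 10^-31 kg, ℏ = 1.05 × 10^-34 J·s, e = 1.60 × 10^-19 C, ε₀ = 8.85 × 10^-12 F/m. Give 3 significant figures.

E_au = E_h/(e a₀) = m_e²e⁵/((4πε₀)³ℏ⁴)
E_h = 4.38 × 10^-18 J
a₀ = 5.26 × 10^-11 m
E_h/(e·a₀) = 5.20 × 10^11 V/m

5.20 × 10^11 V/m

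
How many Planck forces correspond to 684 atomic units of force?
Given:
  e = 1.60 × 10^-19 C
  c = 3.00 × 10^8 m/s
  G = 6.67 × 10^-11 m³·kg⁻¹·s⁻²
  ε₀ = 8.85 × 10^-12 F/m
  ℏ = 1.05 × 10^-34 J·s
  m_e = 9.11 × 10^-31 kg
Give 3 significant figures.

4.69 × 10^-49

atomic unit of force: F_au = E_h/a₀ = m_e²e⁶/((4πε₀)³ℏ⁴) = 8.33 × 10^-8 N
Planck force: F_P = c⁴/G = 1.21 × 10^44 N
684 × 8.33 × 10^-8 / 1.21 × 10^44 = 4.69 × 10^-49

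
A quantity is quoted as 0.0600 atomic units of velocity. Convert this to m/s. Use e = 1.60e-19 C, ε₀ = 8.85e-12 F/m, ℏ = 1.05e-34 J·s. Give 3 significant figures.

One atomic unit of velocity: v_au = e²/(4πε₀ℏ) = 2.19e6 m/s.
0.0600 × 2.19e6 m/s = 1.32e5 m/s

1.32e5 m/s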